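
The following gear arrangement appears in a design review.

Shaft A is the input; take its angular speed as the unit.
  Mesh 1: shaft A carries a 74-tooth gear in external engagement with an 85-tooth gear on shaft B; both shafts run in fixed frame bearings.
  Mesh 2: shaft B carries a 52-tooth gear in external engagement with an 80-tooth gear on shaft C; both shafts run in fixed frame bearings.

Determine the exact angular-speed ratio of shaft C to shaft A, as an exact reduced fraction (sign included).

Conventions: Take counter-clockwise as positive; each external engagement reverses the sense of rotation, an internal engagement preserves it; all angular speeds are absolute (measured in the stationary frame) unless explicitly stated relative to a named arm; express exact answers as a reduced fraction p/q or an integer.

class = fixed-axis compound train [2 meshes; 2 ratios multiply, 2 sense flips]
mesh 1 [74T→85T]: running ratio 74/85, sense −
mesh 2 [52T→80T]: running ratio 481/850, sense +
ω_out/ω_in = 481/850

481/850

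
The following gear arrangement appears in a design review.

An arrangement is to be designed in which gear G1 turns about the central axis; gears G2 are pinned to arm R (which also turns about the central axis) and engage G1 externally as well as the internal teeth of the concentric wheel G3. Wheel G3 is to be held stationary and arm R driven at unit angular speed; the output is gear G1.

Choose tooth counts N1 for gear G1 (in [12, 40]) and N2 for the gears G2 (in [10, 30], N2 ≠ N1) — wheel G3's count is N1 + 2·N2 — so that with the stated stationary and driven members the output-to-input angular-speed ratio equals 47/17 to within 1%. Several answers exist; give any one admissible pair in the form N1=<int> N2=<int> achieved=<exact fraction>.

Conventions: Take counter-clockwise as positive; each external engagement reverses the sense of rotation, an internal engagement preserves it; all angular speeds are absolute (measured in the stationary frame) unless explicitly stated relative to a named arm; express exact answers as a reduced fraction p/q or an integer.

design class (target 47/17): planetary set
Willis with ω_ring = 0: ω_sun/ω_arm = (N1+N3)/N1; set equal to 47/17  ⇒  N3/N1 = 47/17 − 1 = 30/17
N3 = N1 + 2·N2  ⇒  N2/N1 = (N3/N1 − 1)/2 = (30/17 − 1)/2 = 13/34
smallest multiple with N1 ≥ 12 and N2 ≥ 10: k = 1  ⇒  N1 = 1·34 = 34, N2 = 1·13 = 13 (N1 ≤ 40, N2 ≤ 30, N2 ≠ N1 ✓), N3 = 34 + 2·13 = 60
check: (N1+N3)/N1 with N1 = 34, N3 = 60 gives 47/17; |achieved − target| = 0 ≤ 47/1700 ✓

N1=34 N2=13 achieved=47/17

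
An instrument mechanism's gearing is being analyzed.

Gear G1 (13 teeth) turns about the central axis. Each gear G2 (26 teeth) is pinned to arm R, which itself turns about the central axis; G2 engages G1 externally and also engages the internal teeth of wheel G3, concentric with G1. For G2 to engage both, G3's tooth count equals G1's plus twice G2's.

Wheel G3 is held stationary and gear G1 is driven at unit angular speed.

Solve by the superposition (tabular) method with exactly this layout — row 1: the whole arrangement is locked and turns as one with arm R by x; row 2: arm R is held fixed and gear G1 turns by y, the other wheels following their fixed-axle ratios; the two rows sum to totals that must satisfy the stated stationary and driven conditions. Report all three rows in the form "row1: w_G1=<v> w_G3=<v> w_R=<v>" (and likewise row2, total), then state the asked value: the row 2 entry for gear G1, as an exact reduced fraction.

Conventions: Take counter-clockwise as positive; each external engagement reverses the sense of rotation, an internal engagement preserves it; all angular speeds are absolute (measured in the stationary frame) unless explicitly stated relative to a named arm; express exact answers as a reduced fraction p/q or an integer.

row1: w_G1=1/6 w_G3=1/6 w_R=1/6
row2: w_G1=5/6 w_G3=-1/6 w_R=0
total: w_G1=1 w_G3=0 w_R=1/6
asked value: 5/6

topology: planetary set — G1 13T / G2 26T / G3 65T, arm = carrier (Willis)
row 1 (train locked, turned with arm): all members turn x
superposition row 2 [arm held]: sun y, ring −(13/65)·y, arm 0
boundary: total ω_ring = x − (13/65)·y = 0 and total ω_sun = x + y = 1  ⇒  y = 5/6, x = 1/6
row 2 ring = −(13/65)·5/6 = -1/6
totals (row 1 + row 2): sun 1/6 + 5/6 = 1, ring 1/6 + (-1/6) = 0, arm 1/6 + 0 = 1/6
asked cell (row2, sun) = 5/6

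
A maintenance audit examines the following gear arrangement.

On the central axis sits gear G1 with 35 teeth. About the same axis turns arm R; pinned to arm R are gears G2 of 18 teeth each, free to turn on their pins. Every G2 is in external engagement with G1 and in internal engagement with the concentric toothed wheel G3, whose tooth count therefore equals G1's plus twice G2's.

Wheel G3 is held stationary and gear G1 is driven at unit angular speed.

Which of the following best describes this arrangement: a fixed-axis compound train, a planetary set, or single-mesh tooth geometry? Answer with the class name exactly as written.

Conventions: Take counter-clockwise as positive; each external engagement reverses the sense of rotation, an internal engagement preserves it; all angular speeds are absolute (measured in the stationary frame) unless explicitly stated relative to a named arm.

planetary set (35T centre, 18T on arm, 71T internal) — Willis relation
classification: planetary set

planetary set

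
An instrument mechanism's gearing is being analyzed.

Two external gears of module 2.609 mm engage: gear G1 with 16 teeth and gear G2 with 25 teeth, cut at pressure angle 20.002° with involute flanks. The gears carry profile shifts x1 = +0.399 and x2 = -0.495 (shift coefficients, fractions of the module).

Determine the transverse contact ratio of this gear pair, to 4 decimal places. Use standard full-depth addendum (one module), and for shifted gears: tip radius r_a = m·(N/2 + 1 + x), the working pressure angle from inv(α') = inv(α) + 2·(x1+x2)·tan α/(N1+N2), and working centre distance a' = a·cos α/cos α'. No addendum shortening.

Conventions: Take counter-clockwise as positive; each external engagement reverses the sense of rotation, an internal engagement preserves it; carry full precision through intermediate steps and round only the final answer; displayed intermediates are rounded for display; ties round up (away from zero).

1.5254

single-mesh involute tooth geometry (16T engaging 25T at module 2.609)
base radii: r_b1 = 19.613015, r_b2 = 30.645336
tip radii: r_a1 = 24.521991, r_a2 = 33.930045
inv(α') = inv(20.002°) + 2·(+0.399-0.495)·tan α/(16+25) = 0.01320438  ⇒  α' = 19.23336°
a' = a·cos α / cos α' = 53.4845·cos 20.002°/cos 19.23336° = 53.229364
action lengths: √(r_a1²−r_b1²) = 14.719296, √(r_a2²−r_b2²) = 14.564042
base pitch p_b = π·m·cos α = 7.702013
CR = (14.719296 + 14.564042 − 53.229364·sin 19.23336°)/7.702013 = 1.525407
contact ratio ≈ 1.5254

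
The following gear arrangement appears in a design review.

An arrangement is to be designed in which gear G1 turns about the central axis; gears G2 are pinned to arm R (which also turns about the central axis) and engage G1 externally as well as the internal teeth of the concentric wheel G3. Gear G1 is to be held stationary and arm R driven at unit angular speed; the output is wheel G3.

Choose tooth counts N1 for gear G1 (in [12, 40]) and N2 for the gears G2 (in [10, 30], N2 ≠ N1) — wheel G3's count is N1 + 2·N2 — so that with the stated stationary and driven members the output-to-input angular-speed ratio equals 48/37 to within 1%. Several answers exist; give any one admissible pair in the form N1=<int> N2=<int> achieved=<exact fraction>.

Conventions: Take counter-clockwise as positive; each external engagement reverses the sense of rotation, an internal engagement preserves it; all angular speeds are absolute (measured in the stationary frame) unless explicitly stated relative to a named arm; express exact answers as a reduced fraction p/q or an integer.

N1=22 N2=26 achieved=48/37

planetary set to be sized for 48/37 (Willis relation)
Willis with ω_sun = 0: ω_ring/ω_arm = (N1+N3)/N3; set equal to 48/37  ⇒  N3/N1 = 1/(48/37 − 1) = 37/11
N3 = N1 + 2·N2  ⇒  N2/N1 = (N3/N1 − 1)/2 = (37/11 − 1)/2 = 13/11
smallest multiple with N1 ≥ 12 and N2 ≥ 10: k = 2  ⇒  N1 = 2·11 = 22, N2 = 2·13 = 26 (N1 ≤ 40, N2 ≤ 30, N2 ≠ N1 ✓), N3 = 22 + 2·26 = 74
check: (N1+N3)/N3 with N1 = 22, N3 = 74 gives 48/37; |achieved − target| = 0 ≤ 12/925 ✓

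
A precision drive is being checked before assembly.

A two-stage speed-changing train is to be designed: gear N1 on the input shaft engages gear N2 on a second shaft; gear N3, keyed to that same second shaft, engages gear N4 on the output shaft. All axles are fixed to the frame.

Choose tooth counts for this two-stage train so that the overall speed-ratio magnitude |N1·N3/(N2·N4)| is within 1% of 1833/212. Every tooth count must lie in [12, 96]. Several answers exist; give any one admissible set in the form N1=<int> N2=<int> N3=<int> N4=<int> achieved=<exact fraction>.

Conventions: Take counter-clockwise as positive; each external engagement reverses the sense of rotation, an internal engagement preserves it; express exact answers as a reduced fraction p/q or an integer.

N1=78 N2=16 N3=94 N4=53 achieved=1833/212

class = fixed-axis compound train [2-stage, 1833/212 wanted]
target = 1833/212 in lowest terms: an exact hit needs N1·N3 = k·1833 and N2·N4 = k·212 for one integer k, every count in [12, 96]; additionally prefer no 1:1 stage (N1 ≠ N2, N3 ≠ N4)
k = 1…3: no 1:1-free in-range split of k·1833 and k·212 into factor pairs; take k = 4
k = 4: N1·N3 = 7332 = 78·94, N2·N4 = 848 = 16·53
achieved = 78·94/(16·53) = 1833/212; |achieved − target| = 0 ≤ 1833/21200 ✓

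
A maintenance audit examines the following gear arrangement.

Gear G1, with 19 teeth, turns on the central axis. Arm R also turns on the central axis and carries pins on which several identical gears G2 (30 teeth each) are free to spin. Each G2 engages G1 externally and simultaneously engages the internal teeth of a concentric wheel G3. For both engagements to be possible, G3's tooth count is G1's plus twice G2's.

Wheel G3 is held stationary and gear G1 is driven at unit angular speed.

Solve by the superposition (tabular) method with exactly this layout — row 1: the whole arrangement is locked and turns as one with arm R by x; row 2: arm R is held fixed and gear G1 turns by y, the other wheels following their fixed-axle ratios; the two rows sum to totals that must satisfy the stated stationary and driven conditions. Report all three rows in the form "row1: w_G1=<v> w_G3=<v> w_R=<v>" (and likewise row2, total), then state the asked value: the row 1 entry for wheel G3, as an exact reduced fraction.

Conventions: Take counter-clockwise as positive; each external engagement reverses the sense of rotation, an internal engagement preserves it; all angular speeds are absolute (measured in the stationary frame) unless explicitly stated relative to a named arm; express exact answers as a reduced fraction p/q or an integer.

recognized (axles ride arm R): planetary set, 19/30/79 teeth
row 1 (train locked, turned with arm): all members turn x
row 2: sun turns y, ring = −(19/79)·y, arm 0
boundary: total ω_ring = x − (19/79)·y = 0 and total ω_sun = x + y = 1  ⇒  y = 79/98, x = 19/98
row 2 ring = −(19/79)·79/98 = -19/98
totals (row 1 + row 2): sun 19/98 + 79/98 = 1, ring 19/98 + (-19/98) = 0, arm 19/98 + 0 = 19/98
asked cell (row1, ring) = 19/98

row1: w_G1=19/98 w_G3=19/98 w_R=19/98
row2: w_G1=79/98 w_G3=-19/98 w_R=0
total: w_G1=1 w_G3=0 w_R=19/98
asked value: 19/98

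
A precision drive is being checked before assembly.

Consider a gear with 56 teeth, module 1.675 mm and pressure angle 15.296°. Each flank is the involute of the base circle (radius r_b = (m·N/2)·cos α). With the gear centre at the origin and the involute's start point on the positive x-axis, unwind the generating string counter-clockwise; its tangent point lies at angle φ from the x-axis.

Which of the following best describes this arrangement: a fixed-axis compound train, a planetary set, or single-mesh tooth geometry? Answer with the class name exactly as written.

single-mesh tooth geometry

class = single-mesh tooth geometry [base-circle involute, m = 1.675, 56T]
classification: single-mesh tooth geometry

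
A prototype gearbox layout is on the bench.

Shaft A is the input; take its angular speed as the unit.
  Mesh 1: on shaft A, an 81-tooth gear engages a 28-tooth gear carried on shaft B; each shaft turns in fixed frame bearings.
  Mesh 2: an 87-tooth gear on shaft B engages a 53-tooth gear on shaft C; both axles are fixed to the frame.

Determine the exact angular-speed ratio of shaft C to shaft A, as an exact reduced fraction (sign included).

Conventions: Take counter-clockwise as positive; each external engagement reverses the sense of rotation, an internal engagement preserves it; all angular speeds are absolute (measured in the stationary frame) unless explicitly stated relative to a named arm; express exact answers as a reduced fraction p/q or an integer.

class = fixed-axis compound train [2 meshes; 2 ratios multiply, 2 sense flips]
mesh 1 [81T→28T]: running ratio 81/28, sense −
mesh 2 [87T→53T]: running ratio 7047/1484, sense +
ω_out/ω_in = 7047/1484

7047/1484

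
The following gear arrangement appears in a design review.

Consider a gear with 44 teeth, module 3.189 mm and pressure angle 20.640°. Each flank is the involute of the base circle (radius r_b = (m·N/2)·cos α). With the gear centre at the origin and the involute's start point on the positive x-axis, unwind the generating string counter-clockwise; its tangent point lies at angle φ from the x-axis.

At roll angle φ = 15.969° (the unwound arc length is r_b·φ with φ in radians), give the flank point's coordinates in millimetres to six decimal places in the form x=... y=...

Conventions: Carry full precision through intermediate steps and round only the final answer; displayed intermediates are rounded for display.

recognized (one wheel, involute flank): single-mesh tooth geometry, m = 3.189, N = 44
pitch radius r_p = m·N/2 = 3.189·44/2 = 70.158000
base radius r_b = r_p·cos α = 70.158000·cos 20.640° = 65.654816
roll angle φ = 15.969° = 0.27871163 rad
x = r_b·(cos φ + φ·sin φ) = 68.155546
y = r_b·(sin φ − φ·cos φ) = 0.470147

x=68.155546 y=0.470147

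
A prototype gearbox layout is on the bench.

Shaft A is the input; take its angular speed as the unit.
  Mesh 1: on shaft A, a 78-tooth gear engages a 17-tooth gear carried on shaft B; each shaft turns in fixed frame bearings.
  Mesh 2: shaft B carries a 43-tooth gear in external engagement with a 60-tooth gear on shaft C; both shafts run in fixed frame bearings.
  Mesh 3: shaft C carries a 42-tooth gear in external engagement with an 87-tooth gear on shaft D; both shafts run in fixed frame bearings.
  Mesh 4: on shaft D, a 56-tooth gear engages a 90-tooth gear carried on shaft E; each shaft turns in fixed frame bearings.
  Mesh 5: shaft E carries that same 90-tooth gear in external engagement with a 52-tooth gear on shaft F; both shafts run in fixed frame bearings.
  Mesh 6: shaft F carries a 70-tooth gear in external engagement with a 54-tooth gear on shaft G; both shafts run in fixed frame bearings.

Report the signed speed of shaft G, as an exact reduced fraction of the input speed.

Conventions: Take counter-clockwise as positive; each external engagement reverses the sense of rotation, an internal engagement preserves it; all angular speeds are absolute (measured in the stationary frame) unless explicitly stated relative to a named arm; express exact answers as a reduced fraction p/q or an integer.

29498/13311

6-mesh fixed-axis compound train (all bearings frame-fixed)
mesh 1 [78T→17T]: |ω|/ω_in = 1×78/17 = 78/17, sense flips to −
mesh 2 [43T→60T]: |ω|/ω_in = (78/17)×43/60 = 559/170, sense flips to +
mesh 3 [42T→87T]: |ω|/ω_in = (559/170)×42/87 = 3913/2465, sense flips to −
mesh 4 [56T→90T]: |ω|/ω_in = (3913/2465)×56/90 = 109564/110925, sense flips to +
mesh 5 [90T→52T]: |ω|/ω_in = (109564/110925)×90/52 = 4214/2465, sense flips to −
mesh 6 [70T→54T]: |ω|/ω_in = (4214/2465)×70/54 = 29498/13311, sense flips to +
signed output speed (× input speed) = 29498/13311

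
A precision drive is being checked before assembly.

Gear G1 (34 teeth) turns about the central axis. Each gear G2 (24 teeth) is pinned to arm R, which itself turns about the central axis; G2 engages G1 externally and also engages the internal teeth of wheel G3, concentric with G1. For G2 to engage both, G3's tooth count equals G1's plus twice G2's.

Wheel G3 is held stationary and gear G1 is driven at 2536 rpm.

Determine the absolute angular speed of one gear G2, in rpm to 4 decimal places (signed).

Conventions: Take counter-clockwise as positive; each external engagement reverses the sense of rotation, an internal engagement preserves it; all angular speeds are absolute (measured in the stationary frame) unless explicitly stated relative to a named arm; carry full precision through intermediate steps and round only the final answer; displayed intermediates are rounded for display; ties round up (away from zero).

-1796.3333 rpm

class = planetary set [G3 = 34+2·24 = 82; Willis about the carrier]
normalise by the input: solve with ω_sun = 1, then scale by 2536 rpm
ring teeth: 34 + 2·24 = 82
34(ω_sun−ω_arm) = −82(ω_ring−ω_arm),  ω_ring = 0, ω_sun = 1
34(1−ω_arm) = −82(0−ω_arm)  ⇒  116·ω_arm = 34  ⇒  ω_arm = 17/58
sun–planet mesh: 34·(1−17/58) = −24·(ω_p−ω_arm)  ⇒  ω_p−ω_arm = -697/696
ω_p = 17/58 − 697/696 = -17/24
scale: ω_p = -17/24 × 2536 rpm = -1796.3333 rpm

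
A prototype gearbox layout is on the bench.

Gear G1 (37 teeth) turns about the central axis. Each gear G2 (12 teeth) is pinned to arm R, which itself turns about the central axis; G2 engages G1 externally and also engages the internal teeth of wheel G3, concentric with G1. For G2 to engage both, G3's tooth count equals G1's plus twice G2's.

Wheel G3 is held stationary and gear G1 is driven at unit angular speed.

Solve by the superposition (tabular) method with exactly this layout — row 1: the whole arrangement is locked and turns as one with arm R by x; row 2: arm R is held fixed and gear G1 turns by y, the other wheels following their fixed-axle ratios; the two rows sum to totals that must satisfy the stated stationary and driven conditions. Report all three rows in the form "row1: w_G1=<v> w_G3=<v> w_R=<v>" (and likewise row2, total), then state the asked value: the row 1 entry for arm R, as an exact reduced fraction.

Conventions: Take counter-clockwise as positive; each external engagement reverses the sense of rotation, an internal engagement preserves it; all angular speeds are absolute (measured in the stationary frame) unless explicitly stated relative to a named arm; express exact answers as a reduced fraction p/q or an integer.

topology: planetary set — G1 37T / G2 12T / G3 61T, arm = carrier (Willis)
row 1 — lock + rotate with arm: ω_sun = ω_ring = ω_arm = x
row 2 (arm held, sun turns y): ω_ring = −(37/61)·y, ω_arm = 0
boundary: total ω_ring = x − (37/61)·y = 0 and total ω_sun = x + y = 1  ⇒  y = 61/98, x = 37/98
row 2 ring = −(37/61)·61/98 = -37/98
totals (row 1 + row 2): sun 37/98 + 61/98 = 1, ring 37/98 + (-37/98) = 0, arm 37/98 + 0 = 37/98
asked cell (row1, arm) = 37/98

row1: w_G1=37/98 w_G3=37/98 w_R=37/98
row2: w_G1=61/98 w_G3=-37/98 w_R=0
total: w_G1=1 w_G3=0 w_R=37/98
asked value: 37/98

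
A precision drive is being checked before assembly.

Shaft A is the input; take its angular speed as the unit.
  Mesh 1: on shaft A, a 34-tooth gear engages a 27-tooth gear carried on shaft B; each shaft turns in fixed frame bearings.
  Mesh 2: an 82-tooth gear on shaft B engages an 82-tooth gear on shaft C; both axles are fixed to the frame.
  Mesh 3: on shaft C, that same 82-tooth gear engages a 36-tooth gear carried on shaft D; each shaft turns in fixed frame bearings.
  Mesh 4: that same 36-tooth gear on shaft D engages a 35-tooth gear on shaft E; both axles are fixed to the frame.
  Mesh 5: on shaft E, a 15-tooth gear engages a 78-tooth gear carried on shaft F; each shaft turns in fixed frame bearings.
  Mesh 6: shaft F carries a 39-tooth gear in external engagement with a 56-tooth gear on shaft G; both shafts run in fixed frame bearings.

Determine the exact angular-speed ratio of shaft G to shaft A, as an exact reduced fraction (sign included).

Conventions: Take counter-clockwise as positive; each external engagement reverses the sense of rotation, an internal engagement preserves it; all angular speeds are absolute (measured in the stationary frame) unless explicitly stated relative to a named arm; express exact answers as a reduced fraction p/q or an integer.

697/1764

class = fixed-axis compound train [6 meshes; 6 ratios multiply, 6 sense flips]
mesh 1 [34T→27T]: running ratio 34/27, sense −
mesh 2 [82T→82T]: running ratio 34/27, sense +
mesh 3 [82T→36T]: running ratio 697/243, sense −
mesh 4 [36T→35T]: running ratio 2788/945, sense +
mesh 5 [15T→78T]: running ratio 1394/2457, sense −
mesh 6 [39T→56T]: running ratio 697/1764, sense +
ω_out/ω_in = 697/1764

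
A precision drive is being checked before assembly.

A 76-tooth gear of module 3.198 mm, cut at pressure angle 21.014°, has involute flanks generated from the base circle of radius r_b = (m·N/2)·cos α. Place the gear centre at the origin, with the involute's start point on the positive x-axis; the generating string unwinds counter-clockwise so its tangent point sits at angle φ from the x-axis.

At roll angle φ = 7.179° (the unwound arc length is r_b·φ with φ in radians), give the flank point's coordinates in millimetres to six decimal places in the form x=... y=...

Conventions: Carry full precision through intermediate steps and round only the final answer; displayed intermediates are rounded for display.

x=114.328774 y=0.074267

recognized (one wheel, involute flank): single-mesh tooth geometry, m = 3.198, N = 76
pitch radius r_p = m·N/2 = 3.198·76/2 = 121.524000
base radius r_b = r_p·cos α = 121.524000·cos 21.014° = 113.441783
roll angle φ = 7.179° = 0.12529719 rad
x = r_b·(cos φ + φ·sin φ) = 114.328774
y = r_b·(sin φ − φ·cos φ) = 0.074267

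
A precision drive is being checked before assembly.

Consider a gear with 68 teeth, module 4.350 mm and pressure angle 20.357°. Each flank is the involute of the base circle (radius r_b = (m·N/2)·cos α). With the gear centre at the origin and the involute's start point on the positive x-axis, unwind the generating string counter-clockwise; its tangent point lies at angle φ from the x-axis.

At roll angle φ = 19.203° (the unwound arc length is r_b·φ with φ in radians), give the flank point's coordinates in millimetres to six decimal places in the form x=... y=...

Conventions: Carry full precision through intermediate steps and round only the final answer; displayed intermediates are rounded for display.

x=146.233252 y=1.720645

topology: single-mesh involute geometry — m = 4.350, N = 68
pitch radius r_p = m·N/2 = 4.350·68/2 = 147.900000
base radius r_b = r_p·cos α = 147.900000·cos 20.357° = 138.662658
roll angle φ = 19.203° = 0.33515558 rad
x = r_b·(cos φ + φ·sin φ) = 146.233252
y = r_b·(sin φ − φ·cos φ) = 1.720645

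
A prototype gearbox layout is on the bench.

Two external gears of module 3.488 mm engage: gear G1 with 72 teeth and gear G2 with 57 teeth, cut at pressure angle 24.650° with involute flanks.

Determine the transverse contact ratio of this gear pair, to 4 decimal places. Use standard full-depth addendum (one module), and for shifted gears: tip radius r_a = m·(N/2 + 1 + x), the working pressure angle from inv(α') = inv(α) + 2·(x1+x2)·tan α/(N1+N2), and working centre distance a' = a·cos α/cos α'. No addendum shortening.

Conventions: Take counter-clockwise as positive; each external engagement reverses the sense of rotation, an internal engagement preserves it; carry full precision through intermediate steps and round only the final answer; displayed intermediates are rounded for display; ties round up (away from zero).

1.5729

single-mesh involute tooth geometry (72T engaging 57T at module 3.488)
base radii: r_b1 = 114.125301, r_b2 = 90.349196
tip radii: r_a1 = 129.056000, r_a2 = 102.896000
no profile shift: α' = α, a' = a
action lengths: √(r_a1²−r_b1²) = 60.256675, √(r_a2²−r_b2²) = 49.240324
base pitch p_b = π·m·cos α = 9.959311
CR = (60.256675 + 49.240324 − 224.976000·sin 24.65000°)/9.959311 = 1.572934
contact ratio ≈ 1.5729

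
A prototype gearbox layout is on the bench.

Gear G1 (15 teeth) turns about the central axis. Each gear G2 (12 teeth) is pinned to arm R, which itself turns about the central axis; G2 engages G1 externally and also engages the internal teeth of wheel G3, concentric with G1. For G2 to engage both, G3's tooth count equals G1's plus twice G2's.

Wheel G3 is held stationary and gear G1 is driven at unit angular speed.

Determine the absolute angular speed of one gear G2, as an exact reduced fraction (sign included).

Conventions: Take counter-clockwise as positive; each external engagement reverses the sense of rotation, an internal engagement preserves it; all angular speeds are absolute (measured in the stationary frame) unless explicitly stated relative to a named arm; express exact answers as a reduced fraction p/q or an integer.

topology: planetary set — G1 15T / G2 12T / G3 39T, arm = carrier (Willis)
ring teeth: 15 + 2·12 = 39
15(ω_sun−ω_arm) = −39(ω_ring−ω_arm),  ω_ring = 0, ω_sun = 1
15(1−ω_arm) = −39(0−ω_arm)  ⇒  54·ω_arm = 15  ⇒  ω_arm = 5/18
sun–planet mesh: 15·(1−5/18) = −12·(ω_p−ω_arm)  ⇒  ω_p−ω_arm = -65/72
ω_p = 5/18 − 65/72 = -5/8
exact speed ratio = -5/8

-5/8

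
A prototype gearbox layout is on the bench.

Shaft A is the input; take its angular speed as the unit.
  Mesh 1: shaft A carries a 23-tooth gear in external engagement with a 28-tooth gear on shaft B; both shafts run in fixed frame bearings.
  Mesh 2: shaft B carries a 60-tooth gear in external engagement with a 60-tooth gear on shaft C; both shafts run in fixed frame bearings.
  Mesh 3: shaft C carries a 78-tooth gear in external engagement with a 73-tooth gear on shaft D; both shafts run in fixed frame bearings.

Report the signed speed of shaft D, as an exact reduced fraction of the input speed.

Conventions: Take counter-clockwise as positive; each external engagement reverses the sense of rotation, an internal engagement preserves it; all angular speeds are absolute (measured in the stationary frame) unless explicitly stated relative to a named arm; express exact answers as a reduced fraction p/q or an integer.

3-mesh fixed-axis compound train (all bearings frame-fixed)
mesh 1 [23T→28T]: |ω|/ω_in = 1×23/28 = 23/28, sense flips to −
mesh 2 [60T→60T]: |ω|/ω_in = (23/28)×60/60 = 23/28, sense flips to +
mesh 3 [78T→73T]: |ω|/ω_in = (23/28)×78/73 = 897/1022, sense flips to −
signed output speed (× input speed) = -897/1022

-897/1022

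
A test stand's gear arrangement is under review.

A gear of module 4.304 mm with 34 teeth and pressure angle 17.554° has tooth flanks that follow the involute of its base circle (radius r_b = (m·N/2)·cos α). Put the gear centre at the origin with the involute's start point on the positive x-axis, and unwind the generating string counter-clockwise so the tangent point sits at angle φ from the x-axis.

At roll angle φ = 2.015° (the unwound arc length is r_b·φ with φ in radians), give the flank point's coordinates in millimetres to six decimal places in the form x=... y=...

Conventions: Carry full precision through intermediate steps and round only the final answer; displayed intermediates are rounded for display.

topology: single-mesh involute geometry — m = 4.304, N = 34
pitch radius r_p = m·N/2 = 4.304·34/2 = 73.168000
base radius r_b = r_p·cos α = 73.168000·cos 17.554° = 69.760794
roll angle φ = 2.015° = 0.03516838 rad
x = r_b·(cos φ + φ·sin φ) = 69.803922
y = r_b·(sin φ − φ·cos φ) = 0.001011

x=69.803922 y=0.001011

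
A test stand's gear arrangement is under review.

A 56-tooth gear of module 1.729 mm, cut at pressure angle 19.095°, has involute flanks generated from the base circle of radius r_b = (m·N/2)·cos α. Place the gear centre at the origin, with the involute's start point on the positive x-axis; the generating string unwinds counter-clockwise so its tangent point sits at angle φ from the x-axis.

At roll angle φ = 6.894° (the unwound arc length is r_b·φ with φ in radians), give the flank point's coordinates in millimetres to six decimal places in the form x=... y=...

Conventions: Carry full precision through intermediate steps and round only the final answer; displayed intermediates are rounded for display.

x=46.078214 y=0.026526

recognized (one wheel, involute flank): single-mesh tooth geometry, m = 1.729, N = 56
pitch radius r_p = m·N/2 = 1.729·56/2 = 48.412000
base radius r_b = r_p·cos α = 48.412000·cos 19.095° = 45.748249
roll angle φ = 6.894° = 0.12032300 rad
x = r_b·(cos φ + φ·sin φ) = 46.078214
y = r_b·(sin φ − φ·cos φ) = 0.026526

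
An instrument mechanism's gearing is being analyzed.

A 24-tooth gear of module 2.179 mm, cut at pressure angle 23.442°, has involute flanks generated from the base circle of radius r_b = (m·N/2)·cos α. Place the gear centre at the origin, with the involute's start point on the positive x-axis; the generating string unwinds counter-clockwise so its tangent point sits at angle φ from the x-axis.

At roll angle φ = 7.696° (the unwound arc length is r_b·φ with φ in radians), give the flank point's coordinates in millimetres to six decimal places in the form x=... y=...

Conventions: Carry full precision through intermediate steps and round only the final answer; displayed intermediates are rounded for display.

x=24.205266 y=0.019344

single-mesh involute tooth geometry (24T wheel at module 2.179)
pitch radius r_p = m·N/2 = 2.179·24/2 = 26.148000
base radius r_b = r_p·cos α = 26.148000·cos 23.442° = 23.989829
roll angle φ = 7.696° = 0.13432054 rad
x = r_b·(cos φ + φ·sin φ) = 24.205266
y = r_b·(sin φ − φ·cos φ) = 0.019344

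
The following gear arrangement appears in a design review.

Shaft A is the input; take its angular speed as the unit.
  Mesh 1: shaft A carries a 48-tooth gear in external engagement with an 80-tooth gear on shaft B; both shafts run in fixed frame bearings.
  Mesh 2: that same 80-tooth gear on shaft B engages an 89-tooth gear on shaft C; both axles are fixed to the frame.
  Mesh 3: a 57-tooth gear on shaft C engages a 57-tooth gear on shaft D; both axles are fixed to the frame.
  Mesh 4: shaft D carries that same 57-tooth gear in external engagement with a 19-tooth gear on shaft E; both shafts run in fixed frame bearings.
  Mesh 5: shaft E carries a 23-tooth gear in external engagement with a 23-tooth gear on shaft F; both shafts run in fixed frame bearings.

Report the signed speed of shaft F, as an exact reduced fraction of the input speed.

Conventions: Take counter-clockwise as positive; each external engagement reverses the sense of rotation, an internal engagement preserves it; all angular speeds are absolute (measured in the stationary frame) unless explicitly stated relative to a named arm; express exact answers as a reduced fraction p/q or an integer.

5-mesh fixed-axis compound train (all bearings frame-fixed)
mesh 1 [48T→80T]: |ω|/ω_in = 1×48/80 = 3/5, sense flips to −
mesh 2 [80T→89T]: |ω|/ω_in = (3/5)×80/89 = 48/89, sense flips to +
mesh 3 [57T→57T]: |ω|/ω_in = (48/89)×57/57 = 48/89, sense flips to −
mesh 4 [57T→19T]: |ω|/ω_in = (48/89)×57/19 = 144/89, sense flips to +
mesh 5 [23T→23T]: |ω|/ω_in = (144/89)×23/23 = 144/89, sense flips to −
signed output speed (× input speed) = -144/89

-144/89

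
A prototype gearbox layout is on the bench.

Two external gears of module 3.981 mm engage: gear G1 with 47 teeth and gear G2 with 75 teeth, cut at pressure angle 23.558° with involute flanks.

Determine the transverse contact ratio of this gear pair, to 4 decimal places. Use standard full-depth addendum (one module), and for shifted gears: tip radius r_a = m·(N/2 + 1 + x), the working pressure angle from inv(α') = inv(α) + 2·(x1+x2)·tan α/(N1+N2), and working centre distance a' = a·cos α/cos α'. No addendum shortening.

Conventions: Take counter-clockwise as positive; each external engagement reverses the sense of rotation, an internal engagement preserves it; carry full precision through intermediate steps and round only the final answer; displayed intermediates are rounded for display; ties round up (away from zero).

class = single-mesh tooth geometry [involute pair 47T × 75T, m = 3.981]
base radii: r_b1 = 85.756373, r_b2 = 136.845276
tip radii: r_a1 = 97.534500, r_a2 = 153.268500
no profile shift: α' = α, a' = a
action lengths: √(r_a1²−r_b1²) = 46.463138, √(r_a2²−r_b2²) = 69.026108
base pitch p_b = π·m·cos α = 11.464323
CR = (46.463138 + 69.026108 − 242.841000·sin 23.55800°)/11.464323 = 1.607704
contact ratio ≈ 1.6077

1.6077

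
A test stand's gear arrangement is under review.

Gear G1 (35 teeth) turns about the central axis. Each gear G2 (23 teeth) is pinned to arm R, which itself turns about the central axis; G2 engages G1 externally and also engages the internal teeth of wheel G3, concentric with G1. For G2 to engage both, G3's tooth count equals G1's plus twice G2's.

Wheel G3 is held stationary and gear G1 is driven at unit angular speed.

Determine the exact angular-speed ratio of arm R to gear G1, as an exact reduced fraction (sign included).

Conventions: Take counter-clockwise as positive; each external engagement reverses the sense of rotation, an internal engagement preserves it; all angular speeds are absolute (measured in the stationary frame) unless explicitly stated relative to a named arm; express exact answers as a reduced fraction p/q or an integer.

35/116

topology: planetary set — G1 35T / G2 23T / G3 81T, arm = carrier (Willis)
ring teeth: 35 + 2·23 = 81
35(ω_sun−ω_arm) = −81(ω_ring−ω_arm),  ω_ring = 0, ω_sun = 1
35(1−ω_arm) = −81(0−ω_arm)  ⇒  116·ω_arm = 35  ⇒  ω_arm = 35/116
ω_out/ω_in = 35/116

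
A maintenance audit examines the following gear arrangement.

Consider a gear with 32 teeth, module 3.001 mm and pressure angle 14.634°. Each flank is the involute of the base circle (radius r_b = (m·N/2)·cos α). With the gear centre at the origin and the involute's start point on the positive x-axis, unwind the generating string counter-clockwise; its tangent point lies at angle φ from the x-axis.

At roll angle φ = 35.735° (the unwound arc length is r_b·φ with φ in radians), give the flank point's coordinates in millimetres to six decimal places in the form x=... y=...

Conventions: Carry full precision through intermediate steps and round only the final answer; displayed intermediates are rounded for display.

recognized (one wheel, involute flank): single-mesh tooth geometry, m = 3.001, N = 32
pitch radius r_p = m·N/2 = 3.001·32/2 = 48.016000
base radius r_b = r_p·cos α = 48.016000·cos 14.634° = 46.458333
roll angle φ = 35.735° = 0.62369341 rad
x = r_b·(cos φ + φ·sin φ) = 54.634398
y = r_b·(sin φ − φ·cos φ) = 3.612993

x=54.634398 y=3.612993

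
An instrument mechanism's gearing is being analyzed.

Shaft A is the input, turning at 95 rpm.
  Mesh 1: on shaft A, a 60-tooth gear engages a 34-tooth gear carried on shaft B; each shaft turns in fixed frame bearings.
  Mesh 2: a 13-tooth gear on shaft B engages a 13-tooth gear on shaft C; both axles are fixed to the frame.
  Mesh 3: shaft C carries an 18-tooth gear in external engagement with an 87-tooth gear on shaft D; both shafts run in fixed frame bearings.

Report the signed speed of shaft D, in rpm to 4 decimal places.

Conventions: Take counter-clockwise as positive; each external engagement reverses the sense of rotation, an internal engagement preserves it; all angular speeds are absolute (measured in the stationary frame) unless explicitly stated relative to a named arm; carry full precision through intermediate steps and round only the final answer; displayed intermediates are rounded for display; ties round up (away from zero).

-34.6856 rpm

topology: fixed-axis compound train — 3 meshes, A→D
mesh 1 [60T→34T]: ω = 95.0000×60/34 = 167.6471 rpm, sense flips to −
mesh 2 [13T→13T]: ω = 167.6471×13/13 = 167.6471 rpm, sense flips to +
mesh 3 [18T→87T]: ω = 167.6471×18/87 = 34.6856 rpm, sense flips to −
signed output speed = -34.6856 rpm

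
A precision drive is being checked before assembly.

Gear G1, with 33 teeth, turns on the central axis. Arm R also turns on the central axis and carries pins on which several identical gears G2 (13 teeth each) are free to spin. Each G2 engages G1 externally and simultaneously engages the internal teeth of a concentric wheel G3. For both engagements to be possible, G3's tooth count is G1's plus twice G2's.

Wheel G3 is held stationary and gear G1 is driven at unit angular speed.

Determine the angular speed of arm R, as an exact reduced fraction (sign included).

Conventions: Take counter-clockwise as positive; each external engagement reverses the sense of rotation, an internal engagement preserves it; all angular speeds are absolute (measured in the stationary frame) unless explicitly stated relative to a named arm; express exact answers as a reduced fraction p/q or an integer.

33/92

topology: planetary set — G1 33T / G2 13T / G3 59T, arm = carrier (Willis)
ring teeth: 33 + 2·13 = 59
33(ω_sun−ω_arm) = −59(ω_ring−ω_arm),  ω_ring = 0, ω_sun = 1
33(1−ω_arm) = −59(0−ω_arm)  ⇒  92·ω_arm = 33  ⇒  ω_arm = 33/92
exact speed ratio = 33/92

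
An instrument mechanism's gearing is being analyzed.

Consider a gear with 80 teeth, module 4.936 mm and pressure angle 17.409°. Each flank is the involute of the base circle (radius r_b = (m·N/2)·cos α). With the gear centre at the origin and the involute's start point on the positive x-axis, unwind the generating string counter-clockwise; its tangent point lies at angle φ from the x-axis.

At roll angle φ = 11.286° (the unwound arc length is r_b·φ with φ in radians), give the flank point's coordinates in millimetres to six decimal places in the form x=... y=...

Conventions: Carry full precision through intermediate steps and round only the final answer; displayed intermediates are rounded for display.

x=192.015464 y=0.478098

single-mesh involute tooth geometry (80T wheel at module 4.936)
pitch radius r_p = m·N/2 = 4.936·80/2 = 197.440000
base radius r_b = r_p·cos α = 197.440000·cos 17.409° = 188.395934
roll angle φ = 11.286° = 0.19697786 rad
x = r_b·(cos φ + φ·sin φ) = 192.015464
y = r_b·(sin φ − φ·cos φ) = 0.478098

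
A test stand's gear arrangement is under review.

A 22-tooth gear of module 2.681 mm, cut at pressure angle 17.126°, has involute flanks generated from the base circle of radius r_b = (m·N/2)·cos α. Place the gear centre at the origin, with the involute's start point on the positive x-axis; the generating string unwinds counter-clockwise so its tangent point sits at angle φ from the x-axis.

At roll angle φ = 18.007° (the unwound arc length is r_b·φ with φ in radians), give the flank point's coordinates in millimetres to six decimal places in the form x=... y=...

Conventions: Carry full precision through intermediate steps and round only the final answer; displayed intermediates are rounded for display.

x=29.541047 y=0.288757

recognized (one wheel, involute flank): single-mesh tooth geometry, m = 2.681, N = 22
pitch radius r_p = m·N/2 = 2.681·22/2 = 29.491000
base radius r_b = r_p·cos α = 29.491000·cos 17.126° = 28.183354
roll angle φ = 18.007° = 0.31428144 rad
x = r_b·(cos φ + φ·sin φ) = 29.541047
y = r_b·(sin φ − φ·cos φ) = 0.288757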